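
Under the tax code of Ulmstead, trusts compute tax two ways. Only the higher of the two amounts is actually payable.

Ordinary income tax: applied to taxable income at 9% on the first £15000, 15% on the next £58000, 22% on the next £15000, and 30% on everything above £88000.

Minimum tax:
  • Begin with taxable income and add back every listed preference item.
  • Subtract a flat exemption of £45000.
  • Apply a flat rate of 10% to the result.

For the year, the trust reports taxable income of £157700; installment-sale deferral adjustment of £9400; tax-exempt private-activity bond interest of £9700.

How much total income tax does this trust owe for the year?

Ordinary income tax:
  £15000 × 9% = £1350
  £58000 × 15% = £8700
  £15000 × 22% = £3300
  £69700 × 30% = £20910
  → £34260

Minimum tax:
  Adjusted income: £157700 + £9400 + £9700 = £176800
  Less exemption £45000 → base £131800
  £131800 × 10% = £13180

£34260 > £13180, so the ordinary income tax governs.

£34260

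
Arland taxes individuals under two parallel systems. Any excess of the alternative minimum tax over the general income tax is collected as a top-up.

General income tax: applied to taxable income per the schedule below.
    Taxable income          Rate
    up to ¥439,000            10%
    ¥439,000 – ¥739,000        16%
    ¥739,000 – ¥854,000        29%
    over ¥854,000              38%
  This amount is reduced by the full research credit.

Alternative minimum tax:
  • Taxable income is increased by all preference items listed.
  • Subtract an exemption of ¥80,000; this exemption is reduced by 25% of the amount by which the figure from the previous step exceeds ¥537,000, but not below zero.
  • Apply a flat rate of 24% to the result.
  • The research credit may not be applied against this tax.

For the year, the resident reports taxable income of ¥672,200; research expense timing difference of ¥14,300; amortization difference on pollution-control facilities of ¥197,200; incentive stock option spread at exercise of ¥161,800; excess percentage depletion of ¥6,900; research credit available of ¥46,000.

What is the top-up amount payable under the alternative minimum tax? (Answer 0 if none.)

General income tax:
  ¥439,000 × 10% = ¥43,900
  ¥233,200 × 16% = ¥37,312
  → ¥81,212
  Less research credit ¥46,000 → ¥35,212

Alternative minimum tax:
  Adjusted income: ¥672,200 + ¥14,300 + ¥197,200 + ¥161,800 + ¥6,900 = ¥1,052,400
  Exemption: 25% × (¥1,052,400 − ¥537,000) = ¥128,850 ≥ ¥80,000, so the exemption is fully phased out
  Base: ¥1,052,400 − ¥0 = ¥1,052,400
  ¥1,052,400 × 24% = ¥252,576

Excess of alternative minimum tax over general income tax: ¥252,576 − ¥35,212 = ¥217,364.

¥217,364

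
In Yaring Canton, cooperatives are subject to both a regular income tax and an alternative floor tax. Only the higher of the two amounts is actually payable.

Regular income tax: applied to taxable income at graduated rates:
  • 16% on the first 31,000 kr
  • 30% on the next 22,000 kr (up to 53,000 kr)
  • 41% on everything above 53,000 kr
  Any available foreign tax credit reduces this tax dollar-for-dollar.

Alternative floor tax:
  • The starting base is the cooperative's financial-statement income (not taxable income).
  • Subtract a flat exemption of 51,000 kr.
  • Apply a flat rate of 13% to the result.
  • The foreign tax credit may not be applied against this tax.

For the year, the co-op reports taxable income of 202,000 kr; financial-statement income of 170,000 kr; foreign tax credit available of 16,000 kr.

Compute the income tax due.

Regular income tax:
  31,000 kr × 16% = 4,960 kr
  22,000 kr × 30% = 6,600 kr
  149,000 kr × 41% = 61,090 kr
  → 72,650 kr
  Less foreign tax credit 16,000 kr → 56,650 kr

Alternative floor tax:
  Base (financial-statement income): 170,000 kr
  Less exemption 51,000 kr → base 119,000 kr
  119,000 kr × 13% = 15,470 kr

56,650 kr > 15,470 kr, so the regular income tax governs.

56,650 kr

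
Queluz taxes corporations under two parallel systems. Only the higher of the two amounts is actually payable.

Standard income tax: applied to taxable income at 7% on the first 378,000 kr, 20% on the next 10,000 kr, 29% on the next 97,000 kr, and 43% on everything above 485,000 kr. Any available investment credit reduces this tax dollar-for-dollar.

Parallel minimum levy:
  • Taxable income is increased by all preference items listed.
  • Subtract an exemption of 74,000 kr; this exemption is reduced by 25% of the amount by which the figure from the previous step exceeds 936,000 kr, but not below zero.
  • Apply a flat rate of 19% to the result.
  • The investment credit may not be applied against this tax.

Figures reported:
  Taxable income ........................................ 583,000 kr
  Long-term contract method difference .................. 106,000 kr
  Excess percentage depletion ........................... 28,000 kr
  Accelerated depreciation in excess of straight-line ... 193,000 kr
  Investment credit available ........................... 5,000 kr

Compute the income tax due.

Standard income tax:
  378,000 kr × 7% = 26,460 kr
  10,000 kr × 20% = 2,000 kr
  97,000 kr × 29% = 28,130 kr
  98,000 kr × 43% = 42,140 kr
  → 98,730 kr
  Less investment credit 5,000 kr → 93,730 kr

Parallel minimum levy:
  Adjusted income: 583,000 kr + 106,000 kr + 28,000 kr + 193,000 kr = 910,000 kr
  Exemption: 910,000 kr ≤ 936,000 kr, so full 74,000 kr applies
  Base: 910,000 kr − 74,000 kr = 836,000 kr
  836,000 kr × 19% = 158,840 kr

158,840 kr > 93,730 kr, so the parallel minimum levy is the binding amount.

158,840 kr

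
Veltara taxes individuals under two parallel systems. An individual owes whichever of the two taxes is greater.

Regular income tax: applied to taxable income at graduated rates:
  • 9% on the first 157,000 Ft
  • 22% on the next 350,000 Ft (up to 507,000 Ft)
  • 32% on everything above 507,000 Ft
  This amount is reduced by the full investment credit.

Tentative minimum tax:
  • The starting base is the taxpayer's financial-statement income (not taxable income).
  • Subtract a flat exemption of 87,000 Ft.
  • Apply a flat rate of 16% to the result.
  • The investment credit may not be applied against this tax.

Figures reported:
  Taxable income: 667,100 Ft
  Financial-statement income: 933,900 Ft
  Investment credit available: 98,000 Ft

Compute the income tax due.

135,504 Ft

Regular income tax:
  157,000 Ft × 9% = 14,130 Ft
  350,000 Ft × 22% = 77,000 Ft
  160,100 Ft × 32% = 51,232 Ft
  → 142,362 Ft
  Less investment credit 98,000 Ft → 44,362 Ft

Tentative minimum tax:
  Base (financial-statement income): 933,900 Ft
  Less exemption 87,000 Ft → base 846,900 Ft
  846,900 Ft × 16% = 135,504 Ft

135,504 Ft > 44,362 Ft, so the tentative minimum tax is the binding amount.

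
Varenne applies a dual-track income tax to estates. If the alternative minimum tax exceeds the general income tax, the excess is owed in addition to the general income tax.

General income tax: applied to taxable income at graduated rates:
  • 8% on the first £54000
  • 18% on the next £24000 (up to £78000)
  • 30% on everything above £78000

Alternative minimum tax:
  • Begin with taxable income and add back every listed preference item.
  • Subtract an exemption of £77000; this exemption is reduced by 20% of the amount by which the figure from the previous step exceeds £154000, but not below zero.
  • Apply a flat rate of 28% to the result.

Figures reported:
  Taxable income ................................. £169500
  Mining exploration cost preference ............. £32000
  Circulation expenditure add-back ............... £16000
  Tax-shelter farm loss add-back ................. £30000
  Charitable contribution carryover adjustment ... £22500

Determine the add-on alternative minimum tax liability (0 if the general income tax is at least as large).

Alternative minimum tax:
  Adjusted income: £169500 + £32000 + £16000 + £30000 + £22500 = £270000
  Exemption: £77000 − 20% × (£270000 − £154000) = £77000 − £23200 = £53800
  Base: £270000 − £53800 = £216200
  £216200 × 28% = £60536

General income tax:
  £54000 × 8% = £4320
  £24000 × 18% = £4320
  £91500 × 30% = £27450
  → £36090

Excess of alternative minimum tax over general income tax: £60536 − £36090 = £24446.

£24446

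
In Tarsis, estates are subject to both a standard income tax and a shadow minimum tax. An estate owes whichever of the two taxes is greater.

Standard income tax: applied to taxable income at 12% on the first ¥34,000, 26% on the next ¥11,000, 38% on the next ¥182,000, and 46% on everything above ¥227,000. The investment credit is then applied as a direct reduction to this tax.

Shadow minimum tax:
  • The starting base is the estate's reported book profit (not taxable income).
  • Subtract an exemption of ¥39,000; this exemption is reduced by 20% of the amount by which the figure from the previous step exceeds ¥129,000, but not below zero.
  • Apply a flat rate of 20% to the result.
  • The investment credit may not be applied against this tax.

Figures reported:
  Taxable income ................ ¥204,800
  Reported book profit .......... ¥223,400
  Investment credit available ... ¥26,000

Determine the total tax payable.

¥41,664

Shadow minimum tax:
  Base (reported book profit): ¥223,400
  Exemption: ¥39,000 − 20% × (¥223,400 − ¥129,000) = ¥39,000 − ¥18,880 = ¥20,120
  Base: ¥223,400 − ¥20,120 = ¥203,280
  ¥203,280 × 20% = ¥40,656

Standard income tax:
  ¥34,000 × 12% = ¥4,080
  ¥11,000 × 26% = ¥2,860
  ¥159,800 × 38% = ¥60,724
  → ¥67,664
  Less investment credit ¥26,000 → ¥41,664

¥41,664 > ¥40,656, so the standard income tax governs.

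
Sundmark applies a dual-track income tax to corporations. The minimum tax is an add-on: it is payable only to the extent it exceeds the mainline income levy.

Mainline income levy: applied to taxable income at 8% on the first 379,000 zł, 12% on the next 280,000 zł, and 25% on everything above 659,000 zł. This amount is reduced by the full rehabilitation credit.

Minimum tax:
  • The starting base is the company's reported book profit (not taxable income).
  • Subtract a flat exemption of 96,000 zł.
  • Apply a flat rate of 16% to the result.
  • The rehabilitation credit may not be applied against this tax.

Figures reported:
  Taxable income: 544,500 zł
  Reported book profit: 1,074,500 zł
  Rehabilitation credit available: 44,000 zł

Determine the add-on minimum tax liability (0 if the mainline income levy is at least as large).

150,380 zł

Mainline income levy:
  379,000 zł × 8% = 30,320 zł
  165,500 zł × 12% = 19,860 zł
  → 50,180 zł
  Less rehabilitation credit 44,000 zł → 6,180 zł

Minimum tax:
  Base (reported book profit): 1,074,500 zł
  Less exemption 96,000 zł → base 978,500 zł
  978,500 zł × 16% = 156,560 zł

Excess of minimum tax over mainline income levy: 156,560 zł − 6,180 zł = 150,380 zł.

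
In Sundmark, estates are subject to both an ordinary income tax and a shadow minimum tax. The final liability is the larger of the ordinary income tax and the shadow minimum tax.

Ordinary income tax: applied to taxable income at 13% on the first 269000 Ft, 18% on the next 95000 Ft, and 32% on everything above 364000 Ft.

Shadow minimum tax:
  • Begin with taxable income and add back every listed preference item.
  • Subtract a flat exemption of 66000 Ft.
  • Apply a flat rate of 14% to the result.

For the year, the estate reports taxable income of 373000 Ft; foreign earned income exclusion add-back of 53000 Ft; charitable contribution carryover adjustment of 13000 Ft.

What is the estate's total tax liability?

Shadow minimum tax:
  Adjusted income: 373000 Ft + 53000 Ft + 13000 Ft = 439000 Ft
  Less exemption 66000 Ft → base 373000 Ft
  373000 Ft × 14% = 52220 Ft

Ordinary income tax:
  269000 Ft × 13% = 34970 Ft
  95000 Ft × 18% = 17100 Ft
  9000 Ft × 32% = 2880 Ft
  → 54950 Ft

54950 Ft > 52220 Ft, so the ordinary income tax governs.

54950 Ft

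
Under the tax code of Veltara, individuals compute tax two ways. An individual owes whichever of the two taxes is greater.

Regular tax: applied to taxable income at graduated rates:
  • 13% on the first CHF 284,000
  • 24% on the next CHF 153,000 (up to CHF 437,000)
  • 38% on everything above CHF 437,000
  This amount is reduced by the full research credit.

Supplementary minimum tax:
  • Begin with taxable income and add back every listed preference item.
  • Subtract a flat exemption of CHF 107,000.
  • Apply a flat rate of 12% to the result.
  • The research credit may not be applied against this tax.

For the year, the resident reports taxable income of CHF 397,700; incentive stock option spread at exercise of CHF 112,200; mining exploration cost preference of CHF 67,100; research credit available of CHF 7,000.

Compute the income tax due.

CHF 57,208

Supplementary minimum tax:
  Adjusted income: CHF 397,700 + CHF 112,200 + CHF 67,100 = CHF 577,000
  Less exemption CHF 107,000 → base CHF 470,000
  CHF 470,000 × 12% = CHF 56,400

Regular tax:
  CHF 284,000 × 13% = CHF 36,920
  CHF 113,700 × 24% = CHF 27,288
  → CHF 64,208
  Less research credit CHF 7,000 → CHF 57,208

CHF 57,208 > CHF 56,400, so the regular tax governs.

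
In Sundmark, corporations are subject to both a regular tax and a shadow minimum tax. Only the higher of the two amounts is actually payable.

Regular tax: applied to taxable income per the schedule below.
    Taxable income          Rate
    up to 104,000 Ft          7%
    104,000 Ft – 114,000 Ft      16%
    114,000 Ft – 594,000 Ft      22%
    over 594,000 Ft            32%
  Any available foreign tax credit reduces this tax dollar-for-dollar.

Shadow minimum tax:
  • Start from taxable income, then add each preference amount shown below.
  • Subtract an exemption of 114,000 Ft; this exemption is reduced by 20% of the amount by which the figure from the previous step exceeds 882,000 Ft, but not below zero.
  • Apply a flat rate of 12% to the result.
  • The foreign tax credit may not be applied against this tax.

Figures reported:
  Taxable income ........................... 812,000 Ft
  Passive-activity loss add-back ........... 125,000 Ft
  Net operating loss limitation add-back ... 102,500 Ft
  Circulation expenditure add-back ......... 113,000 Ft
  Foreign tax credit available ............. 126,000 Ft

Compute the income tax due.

131,112 Ft

Shadow minimum tax:
  Adjusted income: 812,000 Ft + 125,000 Ft + 102,500 Ft + 113,000 Ft = 1,152,500 Ft
  Exemption: 114,000 Ft − 20% × (1,152,500 Ft − 882,000 Ft) = 114,000 Ft − 54,100 Ft = 59,900 Ft
  Base: 1,152,500 Ft − 59,900 Ft = 1,092,600 Ft
  1,092,600 Ft × 12% = 131,112 Ft

Regular tax:
  104,000 Ft × 7% = 7,280 Ft
  10,000 Ft × 16% = 1,600 Ft
  480,000 Ft × 22% = 105,600 Ft
  218,000 Ft × 32% = 69,760 Ft
  → 184,240 Ft
  Less foreign tax credit 126,000 Ft → 58,240 Ft

131,112 Ft > 58,240 Ft, so the shadow minimum tax is the binding amount.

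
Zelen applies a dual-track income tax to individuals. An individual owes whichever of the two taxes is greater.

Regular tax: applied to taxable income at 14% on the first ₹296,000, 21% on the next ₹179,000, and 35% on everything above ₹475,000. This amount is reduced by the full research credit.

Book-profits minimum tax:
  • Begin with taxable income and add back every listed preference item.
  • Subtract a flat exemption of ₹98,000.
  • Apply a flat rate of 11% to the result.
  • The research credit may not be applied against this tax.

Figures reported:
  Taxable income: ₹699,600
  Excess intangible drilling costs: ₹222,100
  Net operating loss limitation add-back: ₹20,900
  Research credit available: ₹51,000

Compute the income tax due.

Book-profits minimum tax:
  Adjusted income: ₹699,600 + ₹222,100 + ₹20,900 = ₹942,600
  Less exemption ₹98,000 → base ₹844,600
  ₹844,600 × 11% = ₹92,906

Regular tax:
  ₹296,000 × 14% = ₹41,440
  ₹179,000 × 21% = ₹37,590
  ₹224,600 × 35% = ₹78,610
  → ₹157,640
  Less research credit ₹51,000 → ₹106,640

₹106,640 > ₹92,906, so the regular tax governs.

₹106,640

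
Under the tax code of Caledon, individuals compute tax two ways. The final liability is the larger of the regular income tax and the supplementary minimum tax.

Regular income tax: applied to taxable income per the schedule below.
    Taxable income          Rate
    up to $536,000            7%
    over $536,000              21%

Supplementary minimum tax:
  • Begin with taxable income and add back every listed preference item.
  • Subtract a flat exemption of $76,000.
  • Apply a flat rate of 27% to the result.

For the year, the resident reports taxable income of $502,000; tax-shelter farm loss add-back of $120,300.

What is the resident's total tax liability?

Supplementary minimum tax:
  Adjusted income: $502,000 + $120,300 = $622,300
  Less exemption $76,000 → base $546,300
  $546,300 × 27% = $147,501

Regular income tax:
  $502,000 × 7% = $35,140

$147,501 > $35,140, so the supplementary minimum tax is the binding amount.

$147,501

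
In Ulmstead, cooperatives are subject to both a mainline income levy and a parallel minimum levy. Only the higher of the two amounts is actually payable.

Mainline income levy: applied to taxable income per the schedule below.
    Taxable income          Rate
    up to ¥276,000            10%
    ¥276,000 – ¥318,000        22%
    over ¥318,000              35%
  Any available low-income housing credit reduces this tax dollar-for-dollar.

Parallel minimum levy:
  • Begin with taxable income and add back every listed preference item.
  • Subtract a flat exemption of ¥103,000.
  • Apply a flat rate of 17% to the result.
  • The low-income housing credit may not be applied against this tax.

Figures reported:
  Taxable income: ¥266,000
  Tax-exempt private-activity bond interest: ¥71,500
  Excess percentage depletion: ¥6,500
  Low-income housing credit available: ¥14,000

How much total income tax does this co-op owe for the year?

¥40,970

Parallel minimum levy:
  Adjusted income: ¥266,000 + ¥71,500 + ¥6,500 = ¥344,000
  Less exemption ¥103,000 → base ¥241,000
  ¥241,000 × 17% = ¥40,970

Mainline income levy:
  ¥266,000 × 10% = ¥26,600
  Less low-income housing credit ¥14,000 → ¥12,600

¥40,970 > ¥12,600, so the parallel minimum levy is the binding amount.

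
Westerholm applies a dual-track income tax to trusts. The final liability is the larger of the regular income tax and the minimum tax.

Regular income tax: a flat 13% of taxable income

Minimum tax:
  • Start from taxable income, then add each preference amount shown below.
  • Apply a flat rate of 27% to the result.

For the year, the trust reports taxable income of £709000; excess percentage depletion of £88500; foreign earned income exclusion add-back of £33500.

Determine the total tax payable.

£224370

Regular income tax:
  £709000 × 13% = £92170

Minimum tax:
  Adjusted income: £709000 + £88500 + £33500 = £831000
  £831000 × 27% = £224370

£224370 > £92170, so the minimum tax is the binding amount.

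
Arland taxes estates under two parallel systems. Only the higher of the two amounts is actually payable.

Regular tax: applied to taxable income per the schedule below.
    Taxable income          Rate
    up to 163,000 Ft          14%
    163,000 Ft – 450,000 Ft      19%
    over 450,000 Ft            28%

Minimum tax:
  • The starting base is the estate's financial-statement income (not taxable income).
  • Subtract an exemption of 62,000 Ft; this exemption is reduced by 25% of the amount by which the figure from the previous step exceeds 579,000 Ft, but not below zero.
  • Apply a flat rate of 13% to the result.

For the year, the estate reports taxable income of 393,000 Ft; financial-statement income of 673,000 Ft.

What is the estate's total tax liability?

Regular tax:
  163,000 Ft × 14% = 22,820 Ft
  230,000 Ft × 19% = 43,700 Ft
  → 66,520 Ft

Minimum tax:
  Base (financial-statement income): 673,000 Ft
  Exemption: 62,000 Ft − 25% × (673,000 Ft − 579,000 Ft) = 62,000 Ft − 23,500 Ft = 38,500 Ft
  Base: 673,000 Ft − 38,500 Ft = 634,500 Ft
  634,500 Ft × 13% = 82,485 Ft

82,485 Ft > 66,520 Ft, so the minimum tax is the binding amount.

82,485 Ft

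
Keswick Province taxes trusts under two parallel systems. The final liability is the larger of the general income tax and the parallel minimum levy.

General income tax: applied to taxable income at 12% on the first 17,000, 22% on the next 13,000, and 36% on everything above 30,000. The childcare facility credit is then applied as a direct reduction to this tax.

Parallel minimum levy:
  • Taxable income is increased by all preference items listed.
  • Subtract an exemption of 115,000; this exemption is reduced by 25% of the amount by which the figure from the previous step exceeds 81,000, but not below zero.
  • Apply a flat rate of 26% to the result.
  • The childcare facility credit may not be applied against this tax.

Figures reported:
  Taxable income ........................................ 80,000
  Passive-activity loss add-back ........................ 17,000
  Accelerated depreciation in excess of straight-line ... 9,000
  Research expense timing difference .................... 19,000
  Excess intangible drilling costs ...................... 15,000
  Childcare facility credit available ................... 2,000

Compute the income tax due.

20,900

General income tax:
  17,000 × 12% = 2,040
  13,000 × 22% = 2,860
  50,000 × 36% = 18,000
  → 22,900
  Less childcare facility credit 2,000 → 20,900

Parallel minimum levy:
  Adjusted income: 80,000 + 17,000 + 9,000 + 19,000 + 15,000 = 140,000
  Exemption: 115,000 − 25% × (140,000 − 81,000) = 115,000 − 14,750 = 100,250
  Base: 140,000 − 100,250 = 39,750
  39,750 × 26% = 10,335

20,900 > 10,335, so the general income tax governs.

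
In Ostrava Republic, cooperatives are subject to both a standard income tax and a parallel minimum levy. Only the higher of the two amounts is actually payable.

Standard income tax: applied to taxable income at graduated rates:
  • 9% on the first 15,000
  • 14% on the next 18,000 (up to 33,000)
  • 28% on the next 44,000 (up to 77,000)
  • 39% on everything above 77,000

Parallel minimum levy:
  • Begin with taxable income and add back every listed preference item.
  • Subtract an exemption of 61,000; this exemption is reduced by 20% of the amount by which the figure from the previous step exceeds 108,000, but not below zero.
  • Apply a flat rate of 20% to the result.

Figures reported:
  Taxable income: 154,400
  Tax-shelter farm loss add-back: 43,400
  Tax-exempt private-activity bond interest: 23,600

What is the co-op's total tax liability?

Parallel minimum levy:
  Adjusted income: 154,400 + 43,400 + 23,600 = 221,400
  Exemption: 61,000 − 20% × (221,400 − 108,000) = 61,000 − 22,680 = 38,320
  Base: 221,400 − 38,320 = 183,080
  183,080 × 20% = 36,616

Standard income tax:
  15,000 × 9% = 1,350
  18,000 × 14% = 2,520
  44,000 × 28% = 12,320
  77,400 × 39% = 30,186
  → 46,376

46,376 > 36,616, so the standard income tax governs.

46,376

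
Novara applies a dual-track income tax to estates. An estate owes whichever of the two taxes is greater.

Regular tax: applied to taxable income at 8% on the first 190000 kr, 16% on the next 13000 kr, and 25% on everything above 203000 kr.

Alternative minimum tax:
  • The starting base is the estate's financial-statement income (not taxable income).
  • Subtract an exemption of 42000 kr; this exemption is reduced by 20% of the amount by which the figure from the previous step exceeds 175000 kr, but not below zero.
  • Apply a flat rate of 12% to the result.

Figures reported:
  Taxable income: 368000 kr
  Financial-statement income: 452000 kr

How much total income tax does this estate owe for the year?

Regular tax:
  190000 kr × 8% = 15200 kr
  13000 kr × 16% = 2080 kr
  165000 kr × 25% = 41250 kr
  → 58530 kr

Alternative minimum tax:
  Base (financial-statement income): 452000 kr
  Exemption: 20% × (452000 kr − 175000 kr) = 55400 kr ≥ 42000 kr, so the exemption is fully phased out
  Base: 452000 kr − 0 kr = 452000 kr
  452000 kr × 12% = 54240 kr

58530 kr > 54240 kr, so the regular tax governs.

58530 kr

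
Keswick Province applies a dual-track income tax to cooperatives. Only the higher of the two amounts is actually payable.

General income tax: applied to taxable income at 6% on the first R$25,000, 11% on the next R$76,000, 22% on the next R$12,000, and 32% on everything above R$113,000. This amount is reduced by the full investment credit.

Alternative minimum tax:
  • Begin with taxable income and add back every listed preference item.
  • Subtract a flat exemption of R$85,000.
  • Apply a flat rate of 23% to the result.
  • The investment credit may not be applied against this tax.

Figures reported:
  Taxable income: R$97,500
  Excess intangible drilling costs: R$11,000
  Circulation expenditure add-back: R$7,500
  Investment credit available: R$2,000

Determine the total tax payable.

R$7,475

General income tax:
  R$25,000 × 6% = R$1,500
  R$72,500 × 11% = R$7,975
  → R$9,475
  Less investment credit R$2,000 → R$7,475

Alternative minimum tax:
  Adjusted income: R$97,500 + R$11,000 + R$7,500 = R$116,000
  Less exemption R$85,000 → base R$31,000
  R$31,000 × 23% = R$7,130

R$7,475 > R$7,130, so the general income tax governs.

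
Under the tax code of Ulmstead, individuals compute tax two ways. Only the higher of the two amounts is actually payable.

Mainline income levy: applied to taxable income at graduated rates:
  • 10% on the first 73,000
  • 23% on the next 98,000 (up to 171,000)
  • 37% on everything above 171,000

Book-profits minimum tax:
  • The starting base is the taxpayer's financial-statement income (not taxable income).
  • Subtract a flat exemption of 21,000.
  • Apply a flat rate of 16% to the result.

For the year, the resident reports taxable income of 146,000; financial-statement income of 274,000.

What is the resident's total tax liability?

Mainline income levy:
  73,000 × 10% = 7,300
  73,000 × 23% = 16,790
  → 24,090

Book-profits minimum tax:
  Base (financial-statement income): 274,000
  Less exemption 21,000 → base 253,000
  253,000 × 16% = 40,480

40,480 > 24,090, so the book-profits minimum tax is the binding amount.

40,480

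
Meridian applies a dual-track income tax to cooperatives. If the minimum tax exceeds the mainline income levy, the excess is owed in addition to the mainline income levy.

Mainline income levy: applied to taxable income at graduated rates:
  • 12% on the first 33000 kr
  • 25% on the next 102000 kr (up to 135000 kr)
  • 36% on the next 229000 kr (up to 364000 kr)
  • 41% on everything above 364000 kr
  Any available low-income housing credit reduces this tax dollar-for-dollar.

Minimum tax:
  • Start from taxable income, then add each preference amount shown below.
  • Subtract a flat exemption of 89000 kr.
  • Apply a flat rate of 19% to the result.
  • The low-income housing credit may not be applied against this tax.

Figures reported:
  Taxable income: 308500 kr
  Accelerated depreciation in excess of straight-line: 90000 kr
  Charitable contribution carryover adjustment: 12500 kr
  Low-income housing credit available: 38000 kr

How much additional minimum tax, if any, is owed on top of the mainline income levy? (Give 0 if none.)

Minimum tax:
  Adjusted income: 308500 kr + 90000 kr + 12500 kr = 411000 kr
  Less exemption 89000 kr → base 322000 kr
  322000 kr × 19% = 61180 kr

Mainline income levy:
  33000 kr × 12% = 3960 kr
  102000 kr × 25% = 25500 kr
  173500 kr × 36% = 62460 kr
  → 91920 kr
  Less low-income housing credit 38000 kr → 53920 kr

Excess of minimum tax over mainline income levy: 61180 kr − 53920 kr = 7260 kr.

7260 kr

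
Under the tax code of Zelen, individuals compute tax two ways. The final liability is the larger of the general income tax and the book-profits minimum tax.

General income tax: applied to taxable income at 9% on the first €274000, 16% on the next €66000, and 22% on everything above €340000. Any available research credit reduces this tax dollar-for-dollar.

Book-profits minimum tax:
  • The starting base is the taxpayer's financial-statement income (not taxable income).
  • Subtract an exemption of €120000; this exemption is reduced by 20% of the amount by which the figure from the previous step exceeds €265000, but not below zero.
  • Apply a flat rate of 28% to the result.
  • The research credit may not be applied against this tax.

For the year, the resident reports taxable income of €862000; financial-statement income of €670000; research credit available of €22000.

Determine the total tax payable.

Book-profits minimum tax:
  Base (financial-statement income): €670000
  Exemption: €120000 − 20% × (€670000 − €265000) = €120000 − €81000 = €39000
  Base: €670000 − €39000 = €631000
  €631000 × 28% = €176680

General income tax:
  €274000 × 9% = €24660
  €66000 × 16% = €10560
  €522000 × 22% = €114840
  → €150060
  Less research credit €22000 → €128060

€176680 > €128060, so the book-profits minimum tax is the binding amount.

€176680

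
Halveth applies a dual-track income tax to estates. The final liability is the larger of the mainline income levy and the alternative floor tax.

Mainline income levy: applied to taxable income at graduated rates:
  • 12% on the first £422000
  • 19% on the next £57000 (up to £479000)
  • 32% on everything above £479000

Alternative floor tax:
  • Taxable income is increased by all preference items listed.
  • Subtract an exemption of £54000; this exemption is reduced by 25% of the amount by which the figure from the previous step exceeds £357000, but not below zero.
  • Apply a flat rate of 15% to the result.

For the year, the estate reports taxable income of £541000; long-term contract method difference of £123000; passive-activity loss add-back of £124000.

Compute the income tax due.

Alternative floor tax:
  Adjusted income: £541000 + £123000 + £124000 = £788000
  Exemption: 25% × (£788000 − £357000) = £107750 ≥ £54000, so the exemption is fully phased out
  Base: £788000 − £0 = £788000
  £788000 × 15% = £118200

Mainline income levy:
  £422000 × 12% = £50640
  £57000 × 19% = £10830
  £62000 × 32% = £19840
  → £81310

£118200 > £81310, so the alternative floor tax is the binding amount.

£118200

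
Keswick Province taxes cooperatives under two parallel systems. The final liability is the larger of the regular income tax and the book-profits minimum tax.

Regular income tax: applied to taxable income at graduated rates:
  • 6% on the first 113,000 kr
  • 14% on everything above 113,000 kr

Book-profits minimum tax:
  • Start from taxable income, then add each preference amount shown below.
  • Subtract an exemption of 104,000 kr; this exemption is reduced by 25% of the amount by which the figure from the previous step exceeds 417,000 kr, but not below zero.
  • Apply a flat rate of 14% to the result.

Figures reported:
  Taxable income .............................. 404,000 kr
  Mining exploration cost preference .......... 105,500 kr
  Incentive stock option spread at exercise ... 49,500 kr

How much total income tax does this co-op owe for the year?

Book-profits minimum tax:
  Adjusted income: 404,000 kr + 105,500 kr + 49,500 kr = 559,000 kr
  Exemption: 104,000 kr − 25% × (559,000 kr − 417,000 kr) = 104,000 kr − 35,500 kr = 68,500 kr
  Base: 559,000 kr − 68,500 kr = 490,500 kr
  490,500 kr × 14% = 68,670 kr

Regular income tax:
  113,000 kr × 6% = 6,780 kr
  291,000 kr × 14% = 40,740 kr
  → 47,520 kr

68,670 kr > 47,520 kr, so the book-profits minimum tax is the binding amount.

68,670 kr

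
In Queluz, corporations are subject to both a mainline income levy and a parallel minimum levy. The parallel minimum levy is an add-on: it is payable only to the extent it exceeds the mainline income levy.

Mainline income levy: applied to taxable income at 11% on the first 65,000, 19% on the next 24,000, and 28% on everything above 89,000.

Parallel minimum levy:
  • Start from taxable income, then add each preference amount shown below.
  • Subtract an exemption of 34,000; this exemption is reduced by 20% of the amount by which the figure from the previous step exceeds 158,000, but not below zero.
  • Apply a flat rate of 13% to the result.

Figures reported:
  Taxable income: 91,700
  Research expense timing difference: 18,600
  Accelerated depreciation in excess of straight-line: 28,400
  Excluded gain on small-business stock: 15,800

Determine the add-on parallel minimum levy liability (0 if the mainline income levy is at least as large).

Parallel minimum levy:
  Adjusted income: 91,700 + 18,600 + 28,400 + 15,800 = 154,500
  Exemption: 154,500 ≤ 158,000, so full 34,000 applies
  Base: 154,500 − 34,000 = 120,500
  120,500 × 13% = 15,665

Mainline income levy:
  65,000 × 11% = 7,150
  24,000 × 19% = 4,560
  2,700 × 28% = 756
  → 12,466

Excess of parallel minimum levy over mainline income levy: 15,665 − 12,466 = 3,199.

3,199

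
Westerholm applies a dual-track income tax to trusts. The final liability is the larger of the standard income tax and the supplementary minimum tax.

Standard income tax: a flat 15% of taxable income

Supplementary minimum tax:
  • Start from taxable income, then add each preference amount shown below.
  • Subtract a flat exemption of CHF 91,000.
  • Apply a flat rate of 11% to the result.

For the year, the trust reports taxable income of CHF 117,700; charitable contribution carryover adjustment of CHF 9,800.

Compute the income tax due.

Standard income tax:
  CHF 117,700 × 15% = CHF 17,655

Supplementary minimum tax:
  Adjusted income: CHF 117,700 + CHF 9,800 = CHF 127,500
  Less exemption CHF 91,000 → base CHF 36,500
  CHF 36,500 × 11% = CHF 4,015

CHF 17,655 > CHF 4,015, so the standard income tax governs.

CHF 17,655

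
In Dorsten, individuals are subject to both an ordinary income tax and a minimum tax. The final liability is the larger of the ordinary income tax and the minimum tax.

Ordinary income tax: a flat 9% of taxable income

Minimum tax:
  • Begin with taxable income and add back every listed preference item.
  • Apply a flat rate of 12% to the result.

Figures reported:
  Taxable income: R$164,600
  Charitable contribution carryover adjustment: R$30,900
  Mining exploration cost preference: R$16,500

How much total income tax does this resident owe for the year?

Minimum tax:
  Adjusted income: R$164,600 + R$30,900 + R$16,500 = R$212,000
  R$212,000 × 12% = R$25,440

Ordinary income tax:
  R$164,600 × 9% = R$14,814

R$25,440 > R$14,814, so the minimum tax is the binding amount.

R$25,440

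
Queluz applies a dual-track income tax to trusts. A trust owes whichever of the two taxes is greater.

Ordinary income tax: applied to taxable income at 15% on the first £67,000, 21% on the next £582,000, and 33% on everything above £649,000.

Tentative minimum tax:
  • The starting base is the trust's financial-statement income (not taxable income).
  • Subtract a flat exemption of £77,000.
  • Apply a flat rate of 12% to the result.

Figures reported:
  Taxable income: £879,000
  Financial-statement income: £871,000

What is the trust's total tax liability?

Tentative minimum tax:
  Base (financial-statement income): £871,000
  Less exemption £77,000 → base £794,000
  £794,000 × 12% = £95,280

Ordinary income tax:
  £67,000 × 15% = £10,050
  £582,000 × 21% = £122,220
  £230,000 × 33% = £75,900
  → £208,170

£208,170 > £95,280, so the ordinary income tax governs.

£208,170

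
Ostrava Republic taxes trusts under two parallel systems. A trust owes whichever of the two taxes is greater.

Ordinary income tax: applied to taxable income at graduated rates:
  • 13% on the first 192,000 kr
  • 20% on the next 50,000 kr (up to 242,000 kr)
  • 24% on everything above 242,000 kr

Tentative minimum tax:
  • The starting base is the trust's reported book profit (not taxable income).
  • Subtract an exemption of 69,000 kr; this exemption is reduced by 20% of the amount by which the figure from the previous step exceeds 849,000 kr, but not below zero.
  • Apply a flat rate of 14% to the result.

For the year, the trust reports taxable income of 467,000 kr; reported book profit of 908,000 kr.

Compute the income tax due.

Ordinary income tax:
  192,000 kr × 13% = 24,960 kr
  50,000 kr × 20% = 10,000 kr
  225,000 kr × 24% = 54,000 kr
  → 88,960 kr

Tentative minimum tax:
  Base (reported book profit): 908,000 kr
  Exemption: 69,000 kr − 20% × (908,000 kr − 849,000 kr) = 69,000 kr − 11,800 kr = 57,200 kr
  Base: 908,000 kr − 57,200 kr = 850,800 kr
  850,800 kr × 14% = 119,112 kr

119,112 kr > 88,960 kr, so the tentative minimum tax is the binding amount.

119,112 kr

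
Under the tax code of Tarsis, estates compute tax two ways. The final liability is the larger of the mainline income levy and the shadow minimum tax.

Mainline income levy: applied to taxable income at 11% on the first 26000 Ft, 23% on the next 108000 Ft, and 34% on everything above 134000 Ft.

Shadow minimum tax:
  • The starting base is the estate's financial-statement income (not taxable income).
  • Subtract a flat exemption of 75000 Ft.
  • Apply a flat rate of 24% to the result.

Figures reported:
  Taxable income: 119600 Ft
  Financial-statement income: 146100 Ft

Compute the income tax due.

24388 Ft

Mainline income levy:
  26000 Ft × 11% = 2860 Ft
  93600 Ft × 23% = 21528 Ft
  → 24388 Ft

Shadow minimum tax:
  Base (financial-statement income): 146100 Ft
  Less exemption 75000 Ft → base 71100 Ft
  71100 Ft × 24% = 17064 Ft

24388 Ft > 17064 Ft, so the mainline income levy governs.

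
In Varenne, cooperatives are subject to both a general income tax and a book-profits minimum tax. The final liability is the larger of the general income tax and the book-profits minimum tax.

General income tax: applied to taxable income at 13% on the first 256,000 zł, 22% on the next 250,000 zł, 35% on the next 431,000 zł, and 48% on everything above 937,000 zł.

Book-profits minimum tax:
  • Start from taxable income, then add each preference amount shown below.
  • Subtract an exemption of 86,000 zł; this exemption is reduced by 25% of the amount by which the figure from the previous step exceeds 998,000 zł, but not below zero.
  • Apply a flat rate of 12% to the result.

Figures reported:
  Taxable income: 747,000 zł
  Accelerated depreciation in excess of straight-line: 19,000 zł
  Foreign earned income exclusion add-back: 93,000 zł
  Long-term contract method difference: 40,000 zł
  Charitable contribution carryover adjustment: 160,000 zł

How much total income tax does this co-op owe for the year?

172,630 zł

Book-profits minimum tax:
  Adjusted income: 747,000 zł + 19,000 zł + 93,000 zł + 40,000 zł + 160,000 zł = 1,059,000 zł
  Exemption: 86,000 zł − 25% × (1,059,000 zł − 998,000 zł) = 86,000 zł − 15,250 zł = 70,750 zł
  Base: 1,059,000 zł − 70,750 zł = 988,250 zł
  988,250 zł × 12% = 118,590 zł

General income tax:
  256,000 zł × 13% = 33,280 zł
  250,000 zł × 22% = 55,000 zł
  241,000 zł × 35% = 84,350 zł
  → 172,630 zł

172,630 zł > 118,590 zł, so the general income tax governs.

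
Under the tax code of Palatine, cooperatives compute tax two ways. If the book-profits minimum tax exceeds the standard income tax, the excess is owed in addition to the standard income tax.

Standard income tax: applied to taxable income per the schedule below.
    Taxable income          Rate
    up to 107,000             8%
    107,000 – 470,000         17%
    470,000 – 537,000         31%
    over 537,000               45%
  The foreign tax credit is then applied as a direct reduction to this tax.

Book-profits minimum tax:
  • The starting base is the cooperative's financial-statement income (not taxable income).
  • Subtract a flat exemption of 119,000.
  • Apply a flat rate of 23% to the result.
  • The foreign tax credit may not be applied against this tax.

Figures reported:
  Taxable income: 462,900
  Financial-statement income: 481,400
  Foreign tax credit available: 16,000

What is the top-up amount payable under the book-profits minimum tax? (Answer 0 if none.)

Standard income tax:
  107,000 × 8% = 8,560
  355,900 × 17% = 60,503
  → 69,063
  Less foreign tax credit 16,000 → 53,063

Book-profits minimum tax:
  Base (financial-statement income): 481,400
  Less exemption 119,000 → base 362,400
  362,400 × 23% = 83,352

Excess of book-profits minimum tax over standard income tax: 83,352 − 53,063 = 30,289.

30,289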